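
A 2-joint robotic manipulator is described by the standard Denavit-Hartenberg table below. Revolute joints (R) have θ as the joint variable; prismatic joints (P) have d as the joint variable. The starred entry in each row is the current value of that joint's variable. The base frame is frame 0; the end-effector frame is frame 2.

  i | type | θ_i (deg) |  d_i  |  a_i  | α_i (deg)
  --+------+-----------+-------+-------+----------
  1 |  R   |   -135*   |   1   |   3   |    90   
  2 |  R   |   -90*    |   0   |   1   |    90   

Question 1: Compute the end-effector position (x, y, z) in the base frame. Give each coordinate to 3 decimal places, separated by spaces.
after link 1: o_1 = (-2.1213, -2.1213, 1.0000)
after link 2: o_2 = (-2.1213, -2.1213, 0.0000)

-2.121 -2.121 0.000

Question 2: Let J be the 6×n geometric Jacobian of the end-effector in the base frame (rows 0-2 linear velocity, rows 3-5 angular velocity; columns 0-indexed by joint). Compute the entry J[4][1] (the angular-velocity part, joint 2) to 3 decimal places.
0.707

axis z_1 = (-0.7071,0.7071,0.0000); lever o_n−o_1 = (0.0000,0.0000,-1.0000)
cross product → J_v[:, 1] = (-0.7071,-0.7071,-0.0000)
J_ω[:, 1] = z_1
entry J[4][1] = 0.7071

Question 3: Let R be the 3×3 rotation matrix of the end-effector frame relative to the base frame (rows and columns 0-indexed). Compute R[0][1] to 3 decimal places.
End-effector y-axis (col 1 of R) = (-0.7071,0.7071,0.0000)
R[0][1] = -0.7071

-0.707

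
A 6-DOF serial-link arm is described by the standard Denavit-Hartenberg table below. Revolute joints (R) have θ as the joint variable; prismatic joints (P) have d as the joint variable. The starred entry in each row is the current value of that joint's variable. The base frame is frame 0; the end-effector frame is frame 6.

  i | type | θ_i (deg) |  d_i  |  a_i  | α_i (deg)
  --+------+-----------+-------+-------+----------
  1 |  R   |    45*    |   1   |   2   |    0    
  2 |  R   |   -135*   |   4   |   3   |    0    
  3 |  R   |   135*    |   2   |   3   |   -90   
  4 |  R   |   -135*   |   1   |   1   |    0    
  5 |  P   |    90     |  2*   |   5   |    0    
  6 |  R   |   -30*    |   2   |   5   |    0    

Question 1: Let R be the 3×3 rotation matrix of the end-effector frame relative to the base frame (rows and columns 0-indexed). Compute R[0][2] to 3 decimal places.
End-effector z-axis (col 2 of R) = (-0.7071,0.7071,0.0000)
R[0][2] = -0.7071

-0.707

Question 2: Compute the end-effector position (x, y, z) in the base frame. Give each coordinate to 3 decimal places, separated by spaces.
2.915 6.986 16.072

after link 1: o_1 = (1.4142, 1.4142, 1.0000)
after link 2: o_2 = (1.4142, -1.5858, 5.0000)
after link 3: o_3 = (3.5355, 0.5355, 7.0000)
after link 4: o_4 = (2.3284, 0.7426, 7.7071)
after link 5: o_5 = (3.4142, 4.6569, 11.2426)
after link 6: o_6 = (2.9151, 6.9861, 16.0723)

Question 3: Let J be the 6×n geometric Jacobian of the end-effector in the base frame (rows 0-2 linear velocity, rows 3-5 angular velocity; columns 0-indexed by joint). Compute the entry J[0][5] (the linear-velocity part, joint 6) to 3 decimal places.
3.415

axis z_5 = (-0.7071,0.7071,0.0000); lever o_n−o_5 = (-0.4992,2.3293,4.8296)
cross product → J_v[:, 5] = (3.4151,3.4151,-1.2941)
J_ω[:, 5] = z_5
entry J[0][5] = 3.4151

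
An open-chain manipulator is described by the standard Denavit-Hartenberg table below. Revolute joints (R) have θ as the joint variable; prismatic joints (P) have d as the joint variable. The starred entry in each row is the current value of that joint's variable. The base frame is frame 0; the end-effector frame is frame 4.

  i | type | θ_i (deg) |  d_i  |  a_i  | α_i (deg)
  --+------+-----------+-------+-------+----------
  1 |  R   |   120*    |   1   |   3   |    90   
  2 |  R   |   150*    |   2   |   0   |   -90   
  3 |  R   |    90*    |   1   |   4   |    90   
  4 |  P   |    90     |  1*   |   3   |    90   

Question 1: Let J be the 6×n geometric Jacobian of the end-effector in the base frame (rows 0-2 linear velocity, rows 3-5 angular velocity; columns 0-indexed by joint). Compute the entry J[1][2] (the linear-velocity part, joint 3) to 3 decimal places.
2.500

axis z_2 = (0.2500,-0.4330,-0.8660); lever o_n−o_2 = (-2.0311,-4.4821,-2.9641)
cross product → J_v[:, 2] = (-2.5981,2.5000,-2.0000)
J_ω[:, 2] = z_2
entry J[1][2] = 2.5000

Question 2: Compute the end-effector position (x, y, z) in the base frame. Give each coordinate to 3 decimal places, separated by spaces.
-1.799 -0.884 -1.964

after link 1: o_1 = (-1.5000, 2.5981, 1.0000)
after link 2: o_2 = (0.2321, 3.5981, 1.0000)
after link 3: o_3 = (-2.9821, 1.1651, 0.1340)
after link 4: o_4 = (-1.7990, -0.8840, -1.9641)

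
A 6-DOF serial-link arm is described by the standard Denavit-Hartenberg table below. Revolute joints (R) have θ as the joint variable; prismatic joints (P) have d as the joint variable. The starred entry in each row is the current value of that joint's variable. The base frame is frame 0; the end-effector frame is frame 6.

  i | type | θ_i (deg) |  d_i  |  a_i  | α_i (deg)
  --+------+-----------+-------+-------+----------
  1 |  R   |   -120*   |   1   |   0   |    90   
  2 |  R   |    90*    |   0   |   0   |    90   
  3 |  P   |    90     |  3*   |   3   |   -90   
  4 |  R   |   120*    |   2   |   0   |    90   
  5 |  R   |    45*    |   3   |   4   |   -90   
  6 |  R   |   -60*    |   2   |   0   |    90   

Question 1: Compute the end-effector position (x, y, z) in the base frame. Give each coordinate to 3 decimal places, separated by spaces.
-4.373 2.207 -5.243

after link 1: o_1 = (0.0000, 0.0000, 1.0000)
after link 2: o_2 = (0.0000, 0.0000, 1.0000)
after link 3: o_3 = (-4.0981, -1.0981, 1.0000)
after link 4: o_4 = (-4.0981, -1.0981, -1.0000)
after link 5: o_5 = (-3.1486, 2.9142, -3.8284)
after link 6: o_6 = (-4.3733, 2.2071, -5.2426)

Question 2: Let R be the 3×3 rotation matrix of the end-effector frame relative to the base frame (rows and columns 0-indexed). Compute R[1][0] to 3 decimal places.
End-effector x-axis (col 0 of R) = (-0.1268,0.9268,-0.3536)
R[1][0] = 0.9268

0.927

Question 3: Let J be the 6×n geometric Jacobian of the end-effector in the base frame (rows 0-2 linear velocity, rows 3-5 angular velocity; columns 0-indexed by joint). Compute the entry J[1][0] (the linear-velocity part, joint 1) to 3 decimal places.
-4.373

axis z_0 = ẑ; lever o_n−o_0 = (-4.3733,2.2071,-5.2426)
cross product → J_v[:, 0] = (-2.2071,-4.3733,0.0000)
J_ω[:, 0] = z_0
entry J[1][0] = -4.3733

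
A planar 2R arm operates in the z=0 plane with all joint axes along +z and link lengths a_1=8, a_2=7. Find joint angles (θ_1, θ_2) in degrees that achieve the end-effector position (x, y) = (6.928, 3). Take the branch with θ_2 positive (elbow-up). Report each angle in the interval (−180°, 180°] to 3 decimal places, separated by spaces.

-30.000 120.002

cos θ_2 = (56.9972−8²−7²)/(2·8·7) = -0.5000; θ_2 = 120.0017° (elbow-up)
β = atan2(3.0000,6.9280) = 23.4138°; ψ = atan2(6.0621,4.4998) = 53.4138°
θ_1 = β − ψ = -30.0000°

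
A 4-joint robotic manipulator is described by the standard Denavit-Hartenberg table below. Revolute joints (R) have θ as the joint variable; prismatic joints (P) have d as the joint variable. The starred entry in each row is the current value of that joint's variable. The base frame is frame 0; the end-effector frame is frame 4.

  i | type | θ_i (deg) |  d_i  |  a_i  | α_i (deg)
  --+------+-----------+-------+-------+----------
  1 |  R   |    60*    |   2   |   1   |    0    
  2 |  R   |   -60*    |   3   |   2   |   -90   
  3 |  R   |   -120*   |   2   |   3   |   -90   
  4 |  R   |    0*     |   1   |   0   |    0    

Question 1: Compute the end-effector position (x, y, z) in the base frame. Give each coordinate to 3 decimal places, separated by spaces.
1.866 2.866 8.098

after link 1: o_1 = (0.5000, 0.8660, 2.0000)
after link 2: o_2 = (2.5000, 0.8660, 5.0000)
after link 3: o_3 = (1.0000, 2.8660, 7.5981)
after link 4: o_4 = (1.8660, 2.8660, 8.0981)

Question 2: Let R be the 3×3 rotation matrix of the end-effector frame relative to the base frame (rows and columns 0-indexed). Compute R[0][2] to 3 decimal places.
End-effector z-axis (col 2 of R) = (0.8660,0.0000,0.5000)
R[0][2] = 0.8660

0.866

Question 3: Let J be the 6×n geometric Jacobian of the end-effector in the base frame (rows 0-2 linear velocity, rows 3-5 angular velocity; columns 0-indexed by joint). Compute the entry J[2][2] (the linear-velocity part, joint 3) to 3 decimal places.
0.634

axis z_2 = (0.0000,1.0000,0.0000); lever o_n−o_2 = (-0.6340,2.0000,3.0981)
cross product → J_v[:, 2] = (3.0981,-0.0000,0.6340)
J_ω[:, 2] = z_2
entry J[2][2] = 0.6340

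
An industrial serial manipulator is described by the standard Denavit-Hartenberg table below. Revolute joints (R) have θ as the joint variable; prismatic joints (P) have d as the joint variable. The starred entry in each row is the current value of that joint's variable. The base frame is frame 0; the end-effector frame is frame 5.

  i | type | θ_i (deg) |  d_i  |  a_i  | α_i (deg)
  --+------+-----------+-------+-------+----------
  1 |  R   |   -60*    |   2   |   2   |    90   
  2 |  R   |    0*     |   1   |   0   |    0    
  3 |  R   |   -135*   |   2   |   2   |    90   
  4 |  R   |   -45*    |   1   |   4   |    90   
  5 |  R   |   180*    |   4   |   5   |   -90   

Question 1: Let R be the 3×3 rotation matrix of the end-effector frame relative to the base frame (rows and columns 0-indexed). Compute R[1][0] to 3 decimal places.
End-effector x-axis (col 0 of R) = (-0.3624,-0.7866,0.5000)
R[1][0] = -0.7866

-0.787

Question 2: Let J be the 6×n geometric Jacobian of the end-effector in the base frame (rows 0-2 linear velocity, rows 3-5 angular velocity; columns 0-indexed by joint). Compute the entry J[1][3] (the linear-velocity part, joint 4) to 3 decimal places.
axis z_3 = (-0.3536,0.6124,0.7071); lever o_n−o_3 = (2.7336,-0.4920,3.2071)
cross product → J_v[:, 3] = (2.3119,3.0668,-1.5000)
J_ω[:, 3] = z_3
entry J[1][3] = 3.0668

3.067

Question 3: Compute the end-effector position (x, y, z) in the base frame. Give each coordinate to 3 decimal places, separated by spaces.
after link 1: o_1 = (1.0000, -1.7321, 2.0000)
after link 2: o_2 = (0.1340, -2.2321, 2.0000)
after link 3: o_3 = (-2.3052, -2.0073, 0.5858)
after link 4: o_4 = (-1.2092, 1.7513, -0.7071)
after link 5: o_5 = (0.4284, -2.4993, 3.7929)

0.428 -2.499 3.793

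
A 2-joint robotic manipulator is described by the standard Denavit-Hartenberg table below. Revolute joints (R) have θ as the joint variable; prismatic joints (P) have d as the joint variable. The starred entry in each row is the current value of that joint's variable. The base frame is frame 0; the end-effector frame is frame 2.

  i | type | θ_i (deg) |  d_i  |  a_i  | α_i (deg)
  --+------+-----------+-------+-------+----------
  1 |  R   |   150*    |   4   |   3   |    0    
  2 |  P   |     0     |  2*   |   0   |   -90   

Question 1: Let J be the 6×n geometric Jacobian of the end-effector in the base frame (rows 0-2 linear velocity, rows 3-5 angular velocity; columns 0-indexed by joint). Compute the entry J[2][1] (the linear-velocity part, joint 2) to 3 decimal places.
1.000

prismatic axis z_1 = (0.0000,0.0000,1.0000)
J_v[:, 1] = z_1; J_ω[:, 1] = (0,0,0)
entry J[2][1] = 1.0000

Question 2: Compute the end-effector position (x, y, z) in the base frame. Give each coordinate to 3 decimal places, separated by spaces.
-2.598 1.500 6.000

after link 1: o_1 = (-2.5981, 1.5000, 4.0000)
after link 2: o_2 = (-2.5981, 1.5000, 6.0000)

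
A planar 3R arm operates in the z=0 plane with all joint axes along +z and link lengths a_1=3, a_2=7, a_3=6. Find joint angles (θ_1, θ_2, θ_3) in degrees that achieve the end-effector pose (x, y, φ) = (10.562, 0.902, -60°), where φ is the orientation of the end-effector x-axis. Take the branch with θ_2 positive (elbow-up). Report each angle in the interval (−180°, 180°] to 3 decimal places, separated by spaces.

wrist centre = target − a_3·(cos φ, sin φ) = (7.5620, 6.0982)
cos θ_2 = (94.3713−3²−7²)/(2·3·7) = 0.8660; θ_2 = 30.0048° (elbow-up)
β = atan2(6.0982,7.5620) = 38.8834°; ψ = atan2(3.5005,9.0619) = 21.1210°
θ_1 = β − ψ = 17.7624°
θ_3 = φ − θ_1 − θ_2 = -107.7672° (wrapped to (-180°,180°])

17.762 30.005 -107.767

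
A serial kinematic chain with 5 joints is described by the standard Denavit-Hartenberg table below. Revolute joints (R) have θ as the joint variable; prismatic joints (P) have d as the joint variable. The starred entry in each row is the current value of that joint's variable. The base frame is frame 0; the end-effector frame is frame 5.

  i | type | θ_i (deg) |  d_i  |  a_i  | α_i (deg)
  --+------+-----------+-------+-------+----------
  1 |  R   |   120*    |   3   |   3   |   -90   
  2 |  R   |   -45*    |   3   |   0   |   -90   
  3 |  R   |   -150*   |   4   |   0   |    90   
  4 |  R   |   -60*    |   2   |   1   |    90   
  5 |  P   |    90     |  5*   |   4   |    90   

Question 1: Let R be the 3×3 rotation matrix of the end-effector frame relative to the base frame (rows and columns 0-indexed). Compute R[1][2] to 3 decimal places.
-0.920

End-effector z-axis (col 2 of R) = (0.2428,-0.9205,0.3062)
R[1][2] = -0.9205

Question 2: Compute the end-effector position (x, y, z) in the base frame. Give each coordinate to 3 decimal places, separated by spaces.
1.724 5.236 2.776

after link 1: o_1 = (-1.5000, 2.5981, 3.0000)
after link 2: o_2 = (-4.0981, 1.0981, 3.0000)
after link 3: o_3 = (-5.5123, 3.5476, 0.1716)
after link 4: o_4 = (-3.4160, 2.8807, -0.2293)
after link 5: o_5 = (1.7242, 5.2360, 2.7759)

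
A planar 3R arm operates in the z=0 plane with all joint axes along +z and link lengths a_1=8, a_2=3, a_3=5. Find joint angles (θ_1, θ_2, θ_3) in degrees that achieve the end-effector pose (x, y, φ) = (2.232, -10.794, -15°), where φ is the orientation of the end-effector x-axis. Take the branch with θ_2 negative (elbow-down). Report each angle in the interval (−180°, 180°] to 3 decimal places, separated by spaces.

-89.996 -60.006 135.002

wrist centre = target − a_3·(cos φ, sin φ) = (-2.5976, -9.4999)
cos θ_2 = (96.9959−8²−3²)/(2·8·3) = 0.4999; θ_2 = -60.0057° (elbow-down)
β = atan2(-9.4999,-2.5976) = -105.2930°; ψ = atan2(-2.5982,9.4997) = -15.2966°
θ_1 = β − ψ = -89.9964°
θ_3 = φ − θ_1 − θ_2 = 135.0021° (wrapped to (-180°,180°])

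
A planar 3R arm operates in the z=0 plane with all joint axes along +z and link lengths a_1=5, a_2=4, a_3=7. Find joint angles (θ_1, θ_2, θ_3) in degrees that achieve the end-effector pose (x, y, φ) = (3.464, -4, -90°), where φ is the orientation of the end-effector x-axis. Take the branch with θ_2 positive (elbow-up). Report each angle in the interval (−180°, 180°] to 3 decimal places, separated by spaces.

wrist centre = target − a_3·(cos φ, sin φ) = (3.4640, 3.0000)
cos θ_2 = (20.9993−5²−4²)/(2·5·4) = -0.5000; θ_2 = 120.0012° (elbow-up)
β = atan2(3.0000,3.4640) = 40.8942°; ψ = atan2(3.4641,2.9999) = 49.1069°
θ_1 = β − ψ = -8.2127°
θ_3 = φ − θ_1 − θ_2 = 158.2115° (wrapped to (-180°,180°])

-8.213 120.001 158.212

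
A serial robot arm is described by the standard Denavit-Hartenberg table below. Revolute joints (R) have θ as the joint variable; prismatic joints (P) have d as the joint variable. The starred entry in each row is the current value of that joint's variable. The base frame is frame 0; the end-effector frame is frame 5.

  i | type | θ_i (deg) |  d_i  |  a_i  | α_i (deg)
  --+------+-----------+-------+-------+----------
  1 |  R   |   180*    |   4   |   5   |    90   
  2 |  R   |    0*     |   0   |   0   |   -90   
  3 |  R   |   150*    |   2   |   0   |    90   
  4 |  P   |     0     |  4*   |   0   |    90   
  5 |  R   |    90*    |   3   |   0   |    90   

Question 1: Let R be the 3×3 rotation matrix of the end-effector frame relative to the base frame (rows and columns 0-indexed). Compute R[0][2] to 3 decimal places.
0.866

End-effector z-axis (col 2 of R) = (0.8660,-0.5000,-0.0000)
R[0][2] = 0.8660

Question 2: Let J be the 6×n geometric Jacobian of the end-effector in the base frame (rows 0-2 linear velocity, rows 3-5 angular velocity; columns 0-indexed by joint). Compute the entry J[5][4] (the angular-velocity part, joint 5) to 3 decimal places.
axis z_4 = (-0.0000,-0.0000,-1.0000); lever o_n−o_4 = (0.0000,-0.0000,-3.0000)
cross product → J_v[:, 4] = (-0.0000,-0.0000,0.0000)
J_ω[:, 4] = z_4
entry J[5][4] = -1.0000

-1.000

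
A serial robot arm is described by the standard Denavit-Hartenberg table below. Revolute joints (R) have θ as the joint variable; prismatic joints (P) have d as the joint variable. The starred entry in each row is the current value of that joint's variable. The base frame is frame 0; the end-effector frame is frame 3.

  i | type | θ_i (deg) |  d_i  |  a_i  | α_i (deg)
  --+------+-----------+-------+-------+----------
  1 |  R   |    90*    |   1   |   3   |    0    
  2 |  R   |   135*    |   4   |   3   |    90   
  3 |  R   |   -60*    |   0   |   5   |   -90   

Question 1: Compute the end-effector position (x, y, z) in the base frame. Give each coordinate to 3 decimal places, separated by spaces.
-3.889 -0.889 0.670

after link 1: o_1 = (0.0000, 3.0000, 1.0000)
after link 2: o_2 = (-2.1213, 0.8787, 5.0000)
after link 3: o_3 = (-3.8891, -0.8891, 0.6699)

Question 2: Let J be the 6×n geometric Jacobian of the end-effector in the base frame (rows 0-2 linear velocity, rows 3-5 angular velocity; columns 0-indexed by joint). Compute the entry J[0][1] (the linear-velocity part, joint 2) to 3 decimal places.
3.889

axis z_1 = (0.0000,0.0000,1.0000); lever o_n−o_1 = (-3.8891,-3.8891,-0.3301)
cross product → J_v[:, 1] = (3.8891,-3.8891,0.0000)
J_ω[:, 1] = z_1
entry J[0][1] = 3.8891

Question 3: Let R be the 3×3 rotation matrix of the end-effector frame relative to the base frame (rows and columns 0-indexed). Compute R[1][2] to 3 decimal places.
-0.612

End-effector z-axis (col 2 of R) = (-0.6124,-0.6124,0.5000)
R[1][2] = -0.6124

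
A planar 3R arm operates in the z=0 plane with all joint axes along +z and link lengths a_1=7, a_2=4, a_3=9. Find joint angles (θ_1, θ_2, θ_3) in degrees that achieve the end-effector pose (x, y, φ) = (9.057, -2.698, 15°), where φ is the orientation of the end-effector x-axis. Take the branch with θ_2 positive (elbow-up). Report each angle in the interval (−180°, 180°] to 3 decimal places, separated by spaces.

-120.002 134.993 0.009

wrist centre = target − a_3·(cos φ, sin φ) = (0.3637, -5.0274)
cos θ_2 = (25.4067−7²−4²)/(2·7·4) = -0.7070; θ_2 = 134.9932° (elbow-up)
β = atan2(-5.0274,0.3637) = -85.8626°; ψ = atan2(2.8288,4.1719) = 34.1392°
θ_1 = β − ψ = -120.0018°
θ_3 = φ − θ_1 − θ_2 = 0.0086° (wrapped to (-180°,180°])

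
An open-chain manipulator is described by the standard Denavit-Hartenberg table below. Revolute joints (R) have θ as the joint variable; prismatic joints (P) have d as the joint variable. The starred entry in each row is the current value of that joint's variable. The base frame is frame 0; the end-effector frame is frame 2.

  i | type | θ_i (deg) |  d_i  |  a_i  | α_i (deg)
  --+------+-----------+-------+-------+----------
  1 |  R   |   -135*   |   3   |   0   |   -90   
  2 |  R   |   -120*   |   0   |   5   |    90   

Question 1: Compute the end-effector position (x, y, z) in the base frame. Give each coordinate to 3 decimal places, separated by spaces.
after link 1: o_1 = (0.0000, 0.0000, 3.0000)
after link 2: o_2 = (1.7678, 1.7678, 7.3301)

1.768 1.768 7.330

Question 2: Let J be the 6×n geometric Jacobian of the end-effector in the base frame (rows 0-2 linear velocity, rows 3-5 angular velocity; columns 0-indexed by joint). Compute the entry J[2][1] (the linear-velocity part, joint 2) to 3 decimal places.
2.500

axis z_1 = (0.7071,-0.7071,0.0000); lever o_n−o_1 = (1.7678,1.7678,4.3301)
cross product → J_v[:, 1] = (-3.0619,-3.0619,2.5000)
J_ω[:, 1] = z_1
entry J[2][1] = 2.5000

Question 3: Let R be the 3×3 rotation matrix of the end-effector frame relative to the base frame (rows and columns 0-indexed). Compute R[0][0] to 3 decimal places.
End-effector x-axis (col 0 of R) = (0.3536,0.3536,0.8660)
R[0][0] = 0.3536

0.354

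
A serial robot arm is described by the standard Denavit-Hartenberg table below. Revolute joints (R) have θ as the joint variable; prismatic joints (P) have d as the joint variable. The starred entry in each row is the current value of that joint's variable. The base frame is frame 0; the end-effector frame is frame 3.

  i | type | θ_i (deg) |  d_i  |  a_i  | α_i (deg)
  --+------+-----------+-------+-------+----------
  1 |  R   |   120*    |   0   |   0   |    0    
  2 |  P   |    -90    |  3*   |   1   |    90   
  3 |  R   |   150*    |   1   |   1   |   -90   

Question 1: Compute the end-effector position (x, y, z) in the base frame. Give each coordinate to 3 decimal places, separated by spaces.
after link 1: o_1 = (0.0000, 0.0000, 0.0000)
after link 2: o_2 = (0.8660, 0.5000, 3.0000)
after link 3: o_3 = (0.6160, -0.7990, 3.5000)

0.616 -0.799 3.500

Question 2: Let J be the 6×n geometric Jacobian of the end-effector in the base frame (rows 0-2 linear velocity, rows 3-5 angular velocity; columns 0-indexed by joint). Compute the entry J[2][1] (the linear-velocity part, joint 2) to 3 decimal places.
1.000

prismatic axis z_1 = (0.0000,0.0000,1.0000)
J_v[:, 1] = z_1; J_ω[:, 1] = (0,0,0)
entry J[2][1] = 1.0000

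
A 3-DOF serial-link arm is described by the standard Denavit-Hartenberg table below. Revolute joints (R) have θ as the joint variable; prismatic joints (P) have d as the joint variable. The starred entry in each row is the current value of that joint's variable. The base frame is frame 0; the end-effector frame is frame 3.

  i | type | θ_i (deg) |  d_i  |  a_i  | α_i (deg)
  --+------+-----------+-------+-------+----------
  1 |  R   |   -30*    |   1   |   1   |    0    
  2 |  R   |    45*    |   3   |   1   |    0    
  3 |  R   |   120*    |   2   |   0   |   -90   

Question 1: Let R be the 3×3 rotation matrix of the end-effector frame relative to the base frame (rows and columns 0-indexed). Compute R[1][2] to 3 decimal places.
-0.707

End-effector z-axis (col 2 of R) = (-0.7071,-0.7071,0.0000)
R[1][2] = -0.7071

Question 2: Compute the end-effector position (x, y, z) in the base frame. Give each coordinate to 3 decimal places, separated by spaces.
after link 1: o_1 = (0.8660, -0.5000, 1.0000)
after link 2: o_2 = (1.8320, -0.2412, 4.0000)
after link 3: o_3 = (1.8320, -0.2412, 6.0000)

1.832 -0.241 6.000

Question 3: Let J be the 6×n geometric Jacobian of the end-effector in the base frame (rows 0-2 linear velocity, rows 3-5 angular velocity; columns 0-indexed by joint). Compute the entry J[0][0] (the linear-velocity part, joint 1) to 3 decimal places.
0.241

axis z_0 = ẑ; lever o_n−o_0 = (1.8320,-0.2412,6.0000)
cross product → J_v[:, 0] = (0.2412,1.8320,-0.0000)
J_ω[:, 0] = z_0
entry J[0][0] = 0.2412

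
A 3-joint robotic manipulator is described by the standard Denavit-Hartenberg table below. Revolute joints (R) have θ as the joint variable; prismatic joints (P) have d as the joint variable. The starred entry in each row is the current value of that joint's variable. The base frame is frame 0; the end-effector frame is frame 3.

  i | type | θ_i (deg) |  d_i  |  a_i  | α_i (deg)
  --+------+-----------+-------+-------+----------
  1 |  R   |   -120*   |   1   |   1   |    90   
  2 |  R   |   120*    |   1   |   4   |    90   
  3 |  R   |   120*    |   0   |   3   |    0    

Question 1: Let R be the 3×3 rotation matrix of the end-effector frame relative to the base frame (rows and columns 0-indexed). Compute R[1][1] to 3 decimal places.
-0.625

End-effector y-axis (col 1 of R) = (0.2165,-0.6250,-0.7500)
R[1][1] = -0.6250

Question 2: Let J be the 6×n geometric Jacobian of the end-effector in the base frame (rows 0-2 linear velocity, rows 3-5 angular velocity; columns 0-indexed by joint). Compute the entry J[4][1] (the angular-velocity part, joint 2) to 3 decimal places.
0.500

axis z_1 = (-0.8660,0.5000,0.0000); lever o_n−o_1 = (-2.4910,2.8816,2.1651)
cross product → J_v[:, 1] = (1.0825,1.8750,-1.2500)
J_ω[:, 1] = z_1
entry J[4][1] = 0.5000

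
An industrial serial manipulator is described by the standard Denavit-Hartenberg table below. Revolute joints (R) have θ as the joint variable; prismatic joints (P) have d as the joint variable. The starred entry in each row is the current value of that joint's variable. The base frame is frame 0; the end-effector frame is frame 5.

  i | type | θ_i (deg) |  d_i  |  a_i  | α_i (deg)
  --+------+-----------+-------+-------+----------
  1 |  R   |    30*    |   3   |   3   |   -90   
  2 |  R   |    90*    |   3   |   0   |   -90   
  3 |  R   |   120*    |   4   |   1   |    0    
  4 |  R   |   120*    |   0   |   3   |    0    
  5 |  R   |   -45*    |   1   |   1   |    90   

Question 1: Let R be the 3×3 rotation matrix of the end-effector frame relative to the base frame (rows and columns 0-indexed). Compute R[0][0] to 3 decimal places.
End-effector x-axis (col 0 of R) = (-0.1294,0.2241,0.9659)
R[0][0] = -0.1294

-0.129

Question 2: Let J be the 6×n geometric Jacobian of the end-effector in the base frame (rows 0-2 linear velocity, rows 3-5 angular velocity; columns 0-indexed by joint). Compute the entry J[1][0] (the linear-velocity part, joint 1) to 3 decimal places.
-4.227

axis z_0 = ẑ; lever o_n−o_0 = (-4.2275,3.3222,5.9659)
cross product → J_v[:, 0] = (-3.3222,-4.2275,0.0000)
J_ω[:, 0] = z_0
entry J[1][0] = -4.2275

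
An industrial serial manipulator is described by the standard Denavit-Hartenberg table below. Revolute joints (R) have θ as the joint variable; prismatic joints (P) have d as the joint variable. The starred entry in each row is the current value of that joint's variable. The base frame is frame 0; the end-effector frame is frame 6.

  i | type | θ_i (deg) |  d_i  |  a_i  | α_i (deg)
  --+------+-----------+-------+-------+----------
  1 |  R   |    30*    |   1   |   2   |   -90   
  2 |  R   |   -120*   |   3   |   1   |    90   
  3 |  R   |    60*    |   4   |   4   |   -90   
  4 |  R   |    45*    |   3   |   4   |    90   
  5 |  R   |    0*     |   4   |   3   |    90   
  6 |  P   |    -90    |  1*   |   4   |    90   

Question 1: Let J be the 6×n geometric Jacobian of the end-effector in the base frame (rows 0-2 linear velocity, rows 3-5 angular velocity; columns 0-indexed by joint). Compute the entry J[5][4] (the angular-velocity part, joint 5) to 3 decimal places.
axis z_4 = (-0.9896,0.1358,-0.0474); lever o_n−o_4 = (0.0882,1.5949,2.7292)
cross product → J_v[:, 4] = (0.4461,2.6967,-1.5903)
J_ω[:, 4] = z_4
entry J[5][4] = -0.0474

-0.047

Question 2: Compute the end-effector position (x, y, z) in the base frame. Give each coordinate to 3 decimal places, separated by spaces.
after link 1: o_1 = (1.7321, 1.0000, 1.0000)
after link 2: o_2 = (-0.2010, 3.3481, 1.8660)
after link 3: o_3 = (-5.7990, 4.1160, 1.5981)
after link 4: o_4 = (-5.1398, 9.0571, 1.9870)
after link 5: o_5 = (-8.8851, 11.8445, 3.7768)
after link 6: o_6 = (-5.0517, 10.6520, 4.7163)

-5.052 10.652 4.716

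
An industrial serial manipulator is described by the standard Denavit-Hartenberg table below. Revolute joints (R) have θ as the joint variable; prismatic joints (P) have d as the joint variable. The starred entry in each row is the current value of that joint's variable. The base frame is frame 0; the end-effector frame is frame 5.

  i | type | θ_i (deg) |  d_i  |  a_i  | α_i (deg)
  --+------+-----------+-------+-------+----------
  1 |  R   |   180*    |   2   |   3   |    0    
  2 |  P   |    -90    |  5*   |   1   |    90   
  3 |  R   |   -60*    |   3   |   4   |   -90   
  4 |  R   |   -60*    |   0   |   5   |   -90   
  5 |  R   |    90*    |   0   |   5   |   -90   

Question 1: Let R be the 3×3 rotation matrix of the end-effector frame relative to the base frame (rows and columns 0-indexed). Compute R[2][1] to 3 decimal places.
End-effector y-axis (col 1 of R) = (0.5000,-0.4330,0.7500)
R[2][1] = 0.7500

0.750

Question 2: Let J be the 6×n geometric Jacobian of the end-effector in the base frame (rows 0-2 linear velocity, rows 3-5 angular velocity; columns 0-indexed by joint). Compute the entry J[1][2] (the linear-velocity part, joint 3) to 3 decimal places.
axis z_2 = (1.0000,-0.0000,0.0000); lever o_n−o_2 = (7.3301,-1.0801,-8.1292)
cross product → J_v[:, 2] = (0.0000,8.1292,-1.0801)
J_ω[:, 2] = z_2
entry J[1][2] = 8.1292

8.129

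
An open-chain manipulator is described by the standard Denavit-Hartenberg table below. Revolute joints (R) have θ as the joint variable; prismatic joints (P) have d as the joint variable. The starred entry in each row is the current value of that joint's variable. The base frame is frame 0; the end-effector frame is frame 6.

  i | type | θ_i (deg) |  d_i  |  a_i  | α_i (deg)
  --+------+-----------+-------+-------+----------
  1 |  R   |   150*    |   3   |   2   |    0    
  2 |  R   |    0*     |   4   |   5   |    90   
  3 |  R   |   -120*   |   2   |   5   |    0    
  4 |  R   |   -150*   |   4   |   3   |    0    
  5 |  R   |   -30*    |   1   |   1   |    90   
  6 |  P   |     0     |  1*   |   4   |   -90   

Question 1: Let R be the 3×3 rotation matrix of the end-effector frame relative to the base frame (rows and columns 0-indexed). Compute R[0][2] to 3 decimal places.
End-effector z-axis (col 2 of R) = (0.5000,0.8660,0.0000)
R[0][2] = 0.5000

0.500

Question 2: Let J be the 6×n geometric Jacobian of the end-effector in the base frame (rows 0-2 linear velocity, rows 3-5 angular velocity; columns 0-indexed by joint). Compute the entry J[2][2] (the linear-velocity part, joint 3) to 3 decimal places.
0.866

axis z_2 = (0.5000,0.8660,0.0000); lever o_n−o_2 = (2.7500,6.4952,2.5000)
cross product → J_v[:, 2] = (2.1651,-1.2500,0.8660)
J_ω[:, 2] = z_2
entry J[2][2] = 0.8660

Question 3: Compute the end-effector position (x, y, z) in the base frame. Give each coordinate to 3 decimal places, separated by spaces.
-3.312 9.995 9.500

after link 1: o_1 = (-1.7321, 1.0000, 3.0000)
after link 2: o_2 = (-6.0622, 3.5000, 7.0000)
after link 3: o_3 = (-2.8971, 3.9821, 2.6699)
after link 4: o_4 = (-0.8971, 7.4462, 5.6699)
after link 5: o_5 = (-0.8301, 8.5622, 6.5359)
after link 6: o_6 = (-3.3122, 9.9952, 9.5000)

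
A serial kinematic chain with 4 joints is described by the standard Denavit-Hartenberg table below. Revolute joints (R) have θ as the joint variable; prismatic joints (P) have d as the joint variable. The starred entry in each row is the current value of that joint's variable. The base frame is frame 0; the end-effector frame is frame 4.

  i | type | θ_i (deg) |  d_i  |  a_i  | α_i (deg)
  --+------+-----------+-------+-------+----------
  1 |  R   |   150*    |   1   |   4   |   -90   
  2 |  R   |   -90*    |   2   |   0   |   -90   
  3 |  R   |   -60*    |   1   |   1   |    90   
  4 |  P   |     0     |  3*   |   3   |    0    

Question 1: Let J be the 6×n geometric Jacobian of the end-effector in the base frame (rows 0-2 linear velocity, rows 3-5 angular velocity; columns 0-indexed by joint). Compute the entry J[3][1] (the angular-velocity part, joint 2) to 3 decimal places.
axis z_1 = (-0.5000,-0.8660,0.0000); lever o_n−o_1 = (-4.3481,-5.5311,-0.5981)
cross product → J_v[:, 1] = (0.5179,-0.2990,-1.0000)
J_ω[:, 1] = z_1
entry J[3][1] = -0.5000

-0.500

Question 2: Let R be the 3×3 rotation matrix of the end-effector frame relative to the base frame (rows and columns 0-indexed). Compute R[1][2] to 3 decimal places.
End-effector z-axis (col 2 of R) = (-0.2500,-0.4330,-0.8660)
R[1][2] = -0.4330

-0.433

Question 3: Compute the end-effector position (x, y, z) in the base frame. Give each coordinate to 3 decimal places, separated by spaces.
-7.812 -3.531 0.402

after link 1: o_1 = (-3.4641, 2.0000, 1.0000)
after link 2: o_2 = (-4.4641, 0.2679, 1.0000)
after link 3: o_3 = (-5.7631, 0.0179, 1.5000)
after link 4: o_4 = (-7.8122, -3.5311, 0.4019)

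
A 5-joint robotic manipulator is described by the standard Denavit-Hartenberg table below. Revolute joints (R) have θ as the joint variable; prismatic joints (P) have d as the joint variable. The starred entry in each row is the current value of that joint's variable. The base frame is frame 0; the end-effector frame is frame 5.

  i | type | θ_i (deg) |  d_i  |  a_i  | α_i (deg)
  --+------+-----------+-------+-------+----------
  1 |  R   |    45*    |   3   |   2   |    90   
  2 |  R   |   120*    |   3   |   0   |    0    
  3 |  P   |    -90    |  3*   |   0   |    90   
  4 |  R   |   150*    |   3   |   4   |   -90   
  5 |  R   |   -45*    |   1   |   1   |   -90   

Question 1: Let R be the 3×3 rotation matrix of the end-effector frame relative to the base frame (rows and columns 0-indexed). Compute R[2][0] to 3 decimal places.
-0.919

End-effector x-axis (col 0 of R) = (0.1250,-0.3750,-0.9186)
R[2][0] = -0.9186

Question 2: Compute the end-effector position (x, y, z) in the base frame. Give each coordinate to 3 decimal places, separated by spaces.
5.217 -5.372 -2.499

after link 1: o_1 = (1.4142, 1.4142, 3.0000)
after link 2: o_2 = (3.5355, -0.7071, 3.0000)
after link 3: o_3 = (5.6569, -2.8284, 3.0000)
after link 4: o_4 = (6.0104, -5.3033, -1.3301)
after link 5: o_5 = (5.2168, -5.3721, -2.4987)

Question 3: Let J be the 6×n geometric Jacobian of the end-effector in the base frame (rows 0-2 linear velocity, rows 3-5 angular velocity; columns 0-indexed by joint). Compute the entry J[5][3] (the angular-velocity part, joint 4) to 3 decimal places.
-0.866

axis z_3 = (0.3536,0.3536,-0.8660); lever o_n−o_3 = (-0.4400,-2.5437,-5.4987)
cross product → J_v[:, 3] = (-4.1470,2.3251,-0.7438)
J_ω[:, 3] = z_3
entry J[5][3] = -0.8660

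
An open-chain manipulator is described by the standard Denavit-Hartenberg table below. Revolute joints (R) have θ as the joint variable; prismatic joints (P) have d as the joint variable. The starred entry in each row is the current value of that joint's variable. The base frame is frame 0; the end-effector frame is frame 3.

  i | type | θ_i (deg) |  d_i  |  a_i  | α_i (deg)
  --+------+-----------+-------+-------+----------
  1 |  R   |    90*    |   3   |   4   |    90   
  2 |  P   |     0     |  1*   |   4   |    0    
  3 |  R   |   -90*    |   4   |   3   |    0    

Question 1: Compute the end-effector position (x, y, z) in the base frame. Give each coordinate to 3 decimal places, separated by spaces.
after link 1: o_1 = (0.0000, 4.0000, 3.0000)
after link 2: o_2 = (1.0000, 8.0000, 3.0000)
after link 3: o_3 = (5.0000, 8.0000, 0.0000)

5.000 8.000 0.000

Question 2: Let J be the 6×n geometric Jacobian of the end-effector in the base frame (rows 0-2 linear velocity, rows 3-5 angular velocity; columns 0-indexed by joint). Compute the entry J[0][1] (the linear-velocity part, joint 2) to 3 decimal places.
1.000

prismatic axis z_1 = (1.0000,-0.0000,0.0000)
J_v[:, 1] = z_1; J_ω[:, 1] = (0,0,0)
entry J[0][1] = 1.0000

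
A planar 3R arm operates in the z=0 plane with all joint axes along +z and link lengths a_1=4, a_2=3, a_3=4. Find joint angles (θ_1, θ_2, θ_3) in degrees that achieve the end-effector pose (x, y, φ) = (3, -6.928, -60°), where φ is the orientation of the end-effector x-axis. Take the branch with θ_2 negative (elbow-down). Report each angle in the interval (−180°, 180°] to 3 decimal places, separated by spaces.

wrist centre = target − a_3·(cos φ, sin φ) = (1.0000, -3.4639)
cos θ_2 = (12.9986−4²−3²)/(2·4·3) = -0.5001; θ_2 = -120.0039° (elbow-down)
β = atan2(-3.4639,1.0000) = -73.8970°; ψ = atan2(-2.5980,2.4998) = -46.1030°
θ_1 = β − ψ = -27.7940°
θ_3 = φ − θ_1 − θ_2 = 87.7979° (wrapped to (-180°,180°])

-27.794 -120.004 87.798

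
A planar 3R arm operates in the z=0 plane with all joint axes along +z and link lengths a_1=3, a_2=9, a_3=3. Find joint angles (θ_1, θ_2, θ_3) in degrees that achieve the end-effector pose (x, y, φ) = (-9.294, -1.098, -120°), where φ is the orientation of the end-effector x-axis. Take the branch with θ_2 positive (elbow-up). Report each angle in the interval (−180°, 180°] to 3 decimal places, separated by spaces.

wrist centre = target − a_3·(cos φ, sin φ) = (-7.7940, 1.5001)
cos θ_2 = (62.9967−3²−9²)/(2·3·9) = -0.5001; θ_2 = 120.0041° (elbow-up)
β = atan2(1.5001,-7.7940) = 169.1058°; ψ = atan2(7.7939,-1.5006) = 100.8978°
θ_1 = β − ψ = 68.2080°
θ_3 = φ − θ_1 − θ_2 = 51.7879° (wrapped to (-180°,180°])

68.208 120.004 51.788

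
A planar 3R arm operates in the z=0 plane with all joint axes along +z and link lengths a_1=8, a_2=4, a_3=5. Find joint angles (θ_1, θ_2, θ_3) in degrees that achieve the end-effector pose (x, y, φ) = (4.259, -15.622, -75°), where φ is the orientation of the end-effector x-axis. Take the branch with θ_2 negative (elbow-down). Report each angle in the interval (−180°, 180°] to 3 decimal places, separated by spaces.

wrist centre = target − a_3·(cos φ, sin φ) = (2.9649, -10.7924)
cos θ_2 = (125.2659−8²−4²)/(2·8·4) = 0.7073; θ_2 = -44.9860° (elbow-down)
β = atan2(-10.7924,2.9649) = -74.6385°; ψ = atan2(-2.8277,10.8291) = -14.6345°
θ_1 = β − ψ = -60.0041°
θ_3 = φ − θ_1 − θ_2 = 29.9900° (wrapped to (-180°,180°])

-60.004 -44.986 29.990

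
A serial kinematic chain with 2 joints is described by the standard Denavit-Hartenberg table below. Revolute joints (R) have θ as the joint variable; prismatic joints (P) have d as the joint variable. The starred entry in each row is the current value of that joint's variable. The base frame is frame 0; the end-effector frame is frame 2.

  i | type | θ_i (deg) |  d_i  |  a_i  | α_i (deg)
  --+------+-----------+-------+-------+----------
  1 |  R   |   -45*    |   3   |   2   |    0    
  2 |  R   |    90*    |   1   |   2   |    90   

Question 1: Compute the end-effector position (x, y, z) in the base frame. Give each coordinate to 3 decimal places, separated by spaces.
2.828 0.000 4.000

after link 1: o_1 = (1.4142, -1.4142, 3.0000)
after link 2: o_2 = (2.8284, 0.0000, 4.0000)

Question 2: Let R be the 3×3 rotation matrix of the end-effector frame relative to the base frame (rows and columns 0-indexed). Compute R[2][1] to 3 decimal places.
End-effector y-axis (col 1 of R) = (-0.0000,0.0000,1.0000)
R[2][1] = 1.0000

1.000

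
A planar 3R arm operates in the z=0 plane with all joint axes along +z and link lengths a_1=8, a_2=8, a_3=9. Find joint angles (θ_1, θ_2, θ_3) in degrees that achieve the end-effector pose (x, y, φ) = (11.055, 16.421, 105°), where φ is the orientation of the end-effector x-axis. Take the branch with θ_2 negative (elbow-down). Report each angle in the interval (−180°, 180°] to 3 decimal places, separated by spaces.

wrist centre = target − a_3·(cos φ, sin φ) = (13.3844, 7.7277)
cos θ_2 = (238.8582−8²−8²)/(2·8·8) = 0.8661; θ_2 = -29.9937° (elbow-down)
β = atan2(7.7277,13.3844) = 30.0006°; ψ = atan2(-3.9992,14.9286) = -14.9969°
θ_1 = β − ψ = 44.9975°
θ_3 = φ − θ_1 − θ_2 = 89.9962° (wrapped to (-180°,180°])

44.998 -29.994 89.996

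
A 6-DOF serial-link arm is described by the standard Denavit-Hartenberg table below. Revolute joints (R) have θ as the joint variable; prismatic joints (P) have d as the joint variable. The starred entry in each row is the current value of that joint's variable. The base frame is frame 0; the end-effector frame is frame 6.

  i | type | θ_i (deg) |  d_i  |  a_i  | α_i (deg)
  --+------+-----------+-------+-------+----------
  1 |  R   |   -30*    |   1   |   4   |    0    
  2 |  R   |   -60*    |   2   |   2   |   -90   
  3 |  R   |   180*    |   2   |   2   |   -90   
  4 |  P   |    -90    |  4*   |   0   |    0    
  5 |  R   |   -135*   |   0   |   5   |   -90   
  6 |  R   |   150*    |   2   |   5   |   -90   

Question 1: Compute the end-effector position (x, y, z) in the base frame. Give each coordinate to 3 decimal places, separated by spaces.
after link 1: o_1 = (3.4641, -2.0000, 1.0000)
after link 2: o_2 = (3.4641, -4.0000, 3.0000)
after link 3: o_3 = (5.4641, -2.0000, 3.0000)
after link 4: o_4 = (5.4641, -2.0000, 7.0000)
after link 5: o_5 = (1.9286, -5.5355, 7.0000)
after link 6: o_6 = (6.4046, -3.8879, 4.5000)

6.405 -3.888 4.500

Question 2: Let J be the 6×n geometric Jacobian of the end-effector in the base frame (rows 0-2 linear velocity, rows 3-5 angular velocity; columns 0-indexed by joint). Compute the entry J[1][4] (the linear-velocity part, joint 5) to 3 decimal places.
axis z_4 = (-0.0000,0.0000,1.0000); lever o_n−o_4 = (0.9405,-1.8879,-2.5000)
cross product → J_v[:, 4] = (1.8879,0.9405,-0.0000)
J_ω[:, 4] = z_4
entry J[1][4] = 0.9405

0.941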